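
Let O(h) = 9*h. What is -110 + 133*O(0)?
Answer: -110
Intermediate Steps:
-110 + 133*O(0) = -110 + 133*(9*0) = -110 + 133*0 = -110 + 0 = -110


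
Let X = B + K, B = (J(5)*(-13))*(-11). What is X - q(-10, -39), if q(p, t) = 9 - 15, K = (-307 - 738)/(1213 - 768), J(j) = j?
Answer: 63960/89 ≈ 718.65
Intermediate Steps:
B = 715 (B = (5*(-13))*(-11) = -65*(-11) = 715)
K = -209/89 (K = -1045/445 = -1045*1/445 = -209/89 ≈ -2.3483)
q(p, t) = -6
X = 63426/89 (X = 715 - 209/89 = 63426/89 ≈ 712.65)
X - q(-10, -39) = 63426/89 - 1*(-6) = 63426/89 + 6 = 63960/89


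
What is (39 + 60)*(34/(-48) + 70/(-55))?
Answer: -1569/8 ≈ -196.13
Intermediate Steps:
(39 + 60)*(34/(-48) + 70/(-55)) = 99*(34*(-1/48) + 70*(-1/55)) = 99*(-17/24 - 14/11) = 99*(-523/264) = -1569/8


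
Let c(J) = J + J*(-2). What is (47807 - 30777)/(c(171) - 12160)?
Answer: -17030/12331 ≈ -1.3811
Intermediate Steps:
c(J) = -J (c(J) = J - 2*J = -J)
(47807 - 30777)/(c(171) - 12160) = (47807 - 30777)/(-1*171 - 12160) = 17030/(-171 - 12160) = 17030/(-12331) = 17030*(-1/12331) = -17030/12331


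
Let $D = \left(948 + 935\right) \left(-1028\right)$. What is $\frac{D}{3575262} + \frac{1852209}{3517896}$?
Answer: $- \frac{31257210491}{2096233314792} \approx -0.014911$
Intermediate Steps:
$D = -1935724$ ($D = 1883 \left(-1028\right) = -1935724$)
$\frac{D}{3575262} + \frac{1852209}{3517896} = - \frac{1935724}{3575262} + \frac{1852209}{3517896} = \left(-1935724\right) \frac{1}{3575262} + 1852209 \cdot \frac{1}{3517896} = - \frac{967862}{1787631} + \frac{617403}{1172632} = - \frac{31257210491}{2096233314792}$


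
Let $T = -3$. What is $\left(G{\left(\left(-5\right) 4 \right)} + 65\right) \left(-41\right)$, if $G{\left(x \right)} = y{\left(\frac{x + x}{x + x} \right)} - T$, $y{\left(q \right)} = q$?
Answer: $-2829$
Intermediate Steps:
$G{\left(x \right)} = 4$ ($G{\left(x \right)} = \frac{x + x}{x + x} - -3 = \frac{2 x}{2 x} + 3 = 2 x \frac{1}{2 x} + 3 = 1 + 3 = 4$)
$\left(G{\left(\left(-5\right) 4 \right)} + 65\right) \left(-41\right) = \left(4 + 65\right) \left(-41\right) = 69 \left(-41\right) = -2829$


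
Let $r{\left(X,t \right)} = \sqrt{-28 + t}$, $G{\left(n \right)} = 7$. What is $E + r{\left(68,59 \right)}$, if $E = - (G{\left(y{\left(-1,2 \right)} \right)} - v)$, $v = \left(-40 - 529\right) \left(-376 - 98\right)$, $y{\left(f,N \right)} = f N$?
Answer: $269699 + \sqrt{31} \approx 2.697 \cdot 10^{5}$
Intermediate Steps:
$y{\left(f,N \right)} = N f$
$v = 269706$ ($v = \left(-569\right) \left(-474\right) = 269706$)
$E = 269699$ ($E = - (7 - 269706) = \left(-1\right) \left(-269699\right) = 269699$)
$E + r{\left(68,59 \right)} = 269699 + \sqrt{-28 + 59} = 269699 + \sqrt{31}$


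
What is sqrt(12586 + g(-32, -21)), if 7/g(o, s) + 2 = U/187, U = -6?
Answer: 7*sqrt(9270005)/190 ≈ 112.17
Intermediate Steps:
g(o, s) = -1309/380 (g(o, s) = 7/(-2 - 6/187) = 7/(-380/187) = 7*(-187/380) = -1309/380)
sqrt(12586 + g(-32, -21)) = sqrt(12586 - 1309/380) = sqrt(4781371/380) = 7*sqrt(9270005)/190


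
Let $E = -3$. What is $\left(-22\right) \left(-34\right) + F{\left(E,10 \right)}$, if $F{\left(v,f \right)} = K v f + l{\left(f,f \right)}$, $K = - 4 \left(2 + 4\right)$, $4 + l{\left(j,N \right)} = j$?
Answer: $1474$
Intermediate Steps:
$l{\left(j,N \right)} = -4 + j$
$K = -24$ ($K = \left(-4\right) 6 = -24$)
$F{\left(v,f \right)} = -4 + f - 24 f v$ ($F{\left(v,f \right)} = - 24 v f + \left(-4 + f\right) = - 24 f v + \left(-4 + f\right) = -4 + f - 24 f v$)
$\left(-22\right) \left(-34\right) + F{\left(E,10 \right)} = \left(-22\right) \left(-34\right) - \left(-6 - 720\right) = 748 + \left(-4 + 10 + 720\right) = 748 + 726 = 1474$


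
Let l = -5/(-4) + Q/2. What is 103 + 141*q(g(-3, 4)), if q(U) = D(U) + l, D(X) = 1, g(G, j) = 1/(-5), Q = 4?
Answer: 2809/4 ≈ 702.25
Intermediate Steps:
l = 13/4 (l = -5/(-4) + 4/2 = -5*(-¼) + 4*(½) = 5/4 + 2 = 13/4 ≈ 3.2500)
g(G, j) = -⅕ (g(G, j) = 1*(-⅕) = -⅕)
q(U) = 17/4 (q(U) = 1 + 13/4 = 17/4)
103 + 141*q(g(-3, 4)) = 103 + 141*(17/4) = 103 + 2397/4 = 2809/4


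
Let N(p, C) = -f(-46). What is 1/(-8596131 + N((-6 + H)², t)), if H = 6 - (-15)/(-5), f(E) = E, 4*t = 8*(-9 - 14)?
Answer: -1/8596085 ≈ -1.1633e-7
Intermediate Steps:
t = -46 (t = (8*(-9 - 14))/4 = (8*(-23))/4 = (¼)*(-184) = -46)
H = 3 (H = 6 - (-15)*(-1)/5 = 6 - 3*1 = 6 - 3 = 3)
N(p, C) = 46 (N(p, C) = -1*(-46) = 46)
1/(-8596131 + N((-6 + H)², t)) = 1/(-8596131 + 46) = 1/(-8596085) = -1/8596085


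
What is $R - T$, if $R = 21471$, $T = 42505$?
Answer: $-21034$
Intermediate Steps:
$R - T = 21471 - 42505 = -21034$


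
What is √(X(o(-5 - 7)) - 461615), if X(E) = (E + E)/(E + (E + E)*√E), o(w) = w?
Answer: √((461613 + 1846460*I*√3)/(-1 - 4*I*√3)) ≈ 0.e-4 - 679.42*I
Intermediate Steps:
X(E) = 2*E/(E + 2*E^(3/2)) (X(E) = (2*E)/(E + (2*E)*√E) = (2*E)/(E + 2*E^(3/2)) = 2*E/(E + 2*E^(3/2)))
√(X(o(-5 - 7)) - 461615) = √(2*(-5 - 7)/((-5 - 7) + 2*(-5 - 7)^(3/2)) - 461615) = √(2*(-12)/(-12 + 2*(-12)^(3/2)) - 461615) = √(2*(-12)/(-12 + 2*(-24*I*√3)) - 461615) = √(2*(-12)/(-12 - 48*I*√3) - 461615) = √(-24/(-12 - 48*I*√3) - 461615) = √(-461615 - 24/(-12 - 48*I*√3))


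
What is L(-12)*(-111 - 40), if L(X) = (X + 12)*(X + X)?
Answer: 0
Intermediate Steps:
L(X) = 2*X*(12 + X) (L(X) = (12 + X)*(2*X) = 2*X*(12 + X))
L(-12)*(-111 - 40) = (2*(-12)*(12 - 12))*(-111 - 40) = (2*(-12)*0)*(-151) = 0*(-151) = 0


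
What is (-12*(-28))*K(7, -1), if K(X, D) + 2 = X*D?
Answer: -3024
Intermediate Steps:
K(X, D) = -2 + D*X (K(X, D) = -2 + X*D = -2 + D*X)
(-12*(-28))*K(7, -1) = (-12*(-28))*(-2 - 1*7) = 336*(-2 - 7) = 336*(-9) = -3024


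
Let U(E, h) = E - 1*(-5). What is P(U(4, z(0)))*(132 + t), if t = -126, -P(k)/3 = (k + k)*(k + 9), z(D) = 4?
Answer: -5832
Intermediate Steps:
U(E, h) = 5 + E (U(E, h) = E + 5 = 5 + E)
P(k) = -6*k*(9 + k) (P(k) = -3*(k + k)*(k + 9) = -3*2*k*(9 + k) = -6*k*(9 + k))
P(U(4, z(0)))*(132 + t) = (-6*(5 + 4)*(9 + (5 + 4)))*(132 - 126) = -6*9*(9 + 9)*6 = -6*9*18*6 = -972*6 = -5832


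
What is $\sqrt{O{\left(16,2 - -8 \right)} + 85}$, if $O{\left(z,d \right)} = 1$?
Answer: $\sqrt{86} \approx 9.2736$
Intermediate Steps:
$\sqrt{O{\left(16,2 - -8 \right)} + 85} = \sqrt{1 + 85} = \sqrt{86}$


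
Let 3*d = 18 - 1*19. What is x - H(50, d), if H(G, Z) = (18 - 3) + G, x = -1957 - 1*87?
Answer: -2109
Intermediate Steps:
d = -⅓ (d = (18 - 1*19)/3 = (18 - 19)/3 = (⅓)*(-1) = -⅓ ≈ -0.33333)
x = -2044 (x = -1957 - 87 = -2044)
H(G, Z) = 15 + G
x - H(50, d) = -2044 - (15 + 50) = -2044 - 1*65 = -2044 - 65 = -2109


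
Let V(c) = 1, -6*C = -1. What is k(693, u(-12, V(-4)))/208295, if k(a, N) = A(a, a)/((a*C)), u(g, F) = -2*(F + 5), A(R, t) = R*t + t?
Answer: 4164/208295 ≈ 0.019991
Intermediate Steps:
C = ⅙ (C = -⅙*(-1) = ⅙ ≈ 0.16667)
A(R, t) = t + R*t
u(g, F) = -10 - 2*F (u(g, F) = -2*(5 + F) = -10 - 2*F)
k(a, N) = 6 + 6*a (k(a, N) = (a*(1 + a))/((a*(⅙))) = (a*(1 + a))/((a/6)) = (a*(1 + a))*(6/a) = 6 + 6*a)
k(693, u(-12, V(-4)))/208295 = (6 + 6*693)/208295 = (6 + 4158)*(1/208295) = 4164*(1/208295) = 4164/208295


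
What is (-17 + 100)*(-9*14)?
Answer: -10458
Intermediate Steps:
(-17 + 100)*(-9*14) = 83*(-126) = -10458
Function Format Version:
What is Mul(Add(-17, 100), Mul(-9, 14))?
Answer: -10458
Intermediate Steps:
Mul(Add(-17, 100), Mul(-9, 14)) = Mul(83, -126) = -10458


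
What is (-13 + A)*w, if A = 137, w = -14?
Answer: -1736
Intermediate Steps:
(-13 + A)*w = (-13 + 137)*(-14) = 124*(-14) = -1736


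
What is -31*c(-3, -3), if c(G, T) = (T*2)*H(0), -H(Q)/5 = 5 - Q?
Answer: -4650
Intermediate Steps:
H(Q) = -25 + 5*Q (H(Q) = -5*(5 - Q) = -25 + 5*Q)
c(G, T) = -50*T (c(G, T) = (T*2)*(-25 + 5*0) = (2*T)*(-25 + 0) = (2*T)*(-25) = -50*T)
-31*c(-3, -3) = -(-1550)*(-3) = -31*150 = -4650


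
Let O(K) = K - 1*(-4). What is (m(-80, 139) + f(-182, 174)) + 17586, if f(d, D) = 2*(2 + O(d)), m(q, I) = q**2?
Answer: 23634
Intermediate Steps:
O(K) = 4 + K (O(K) = K + 4 = 4 + K)
f(d, D) = 12 + 2*d (f(d, D) = 2*(2 + (4 + d)) = 2*(6 + d) = 12 + 2*d)
(m(-80, 139) + f(-182, 174)) + 17586 = ((-80)**2 + (12 + 2*(-182))) + 17586 = (6400 + (12 - 364)) + 17586 = (6400 - 352) + 17586 = 6048 + 17586 = 23634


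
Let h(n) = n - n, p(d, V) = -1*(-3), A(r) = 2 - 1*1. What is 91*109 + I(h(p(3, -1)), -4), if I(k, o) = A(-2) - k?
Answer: 9920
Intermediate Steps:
A(r) = 1 (A(r) = 2 - 1 = 1)
p(d, V) = 3
h(n) = 0
I(k, o) = 1 - k
91*109 + I(h(p(3, -1)), -4) = 91*109 + (1 - 1*0) = 9919 + (1 + 0) = 9919 + 1 = 9920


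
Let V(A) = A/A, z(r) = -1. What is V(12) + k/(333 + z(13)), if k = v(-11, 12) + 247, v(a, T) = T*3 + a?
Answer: 151/83 ≈ 1.8193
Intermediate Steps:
v(a, T) = a + 3*T (v(a, T) = 3*T + a = a + 3*T)
V(A) = 1
k = 272 (k = (-11 + 3*12) + 247 = (-11 + 36) + 247 = 25 + 247 = 272)
V(12) + k/(333 + z(13)) = 1 + 272/(333 - 1) = 1 + 272/332 = 1 + (1/332)*272 = 1 + 68/83 = 151/83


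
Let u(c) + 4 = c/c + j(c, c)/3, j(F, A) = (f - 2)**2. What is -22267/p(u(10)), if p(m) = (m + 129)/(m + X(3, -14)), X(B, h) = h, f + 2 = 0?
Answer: 779345/394 ≈ 1978.0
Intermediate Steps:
f = -2 (f = -2 + 0 = -2)
j(F, A) = 16 (j(F, A) = (-2 - 2)**2 = (-4)**2 = 16)
u(c) = 7/3 (u(c) = -4 + (c/c + 16/3) = -4 + (1 + 16*(1/3)) = -4 + (1 + 16/3) = -4 + 19/3 = 7/3)
p(m) = (129 + m)/(-14 + m) (p(m) = (m + 129)/(m - 14) = (129 + m)/(-14 + m))
-22267/p(u(10)) = -22267*(-14 + 7/3)/(129 + 7/3) = -22267/((394/3)/(-35/3)) = -22267/((-3/35*394/3)) = -22267/(-394/35) = -22267*(-35/394) = 779345/394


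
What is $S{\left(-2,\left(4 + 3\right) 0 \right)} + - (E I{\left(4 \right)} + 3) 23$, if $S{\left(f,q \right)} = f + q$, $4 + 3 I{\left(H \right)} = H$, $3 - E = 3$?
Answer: $-71$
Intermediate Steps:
$E = 0$ ($E = 3 - 3 = 0$)
$I{\left(H \right)} = - \frac{4}{3} + \frac{H}{3}$
$S{\left(-2,\left(4 + 3\right) 0 \right)} + - (E I{\left(4 \right)} + 3) 23 = \left(-2 + \left(4 + 3\right) 0\right) + - (0 \left(- \frac{4}{3} + \frac{1}{3} \cdot 4\right) + 3) 23 = \left(-2 + 7 \cdot 0\right) + - (0 \left(- \frac{4}{3} + \frac{4}{3}\right) + 3) 23 = \left(-2 + 0\right) + - (0 \cdot 0 + 3) 23 = -2 + - (0 + 3) 23 = -2 + \left(-1\right) 3 \cdot 23 = -2 - 69 = -71$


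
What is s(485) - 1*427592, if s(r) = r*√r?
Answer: -427592 + 485*√485 ≈ -4.1691e+5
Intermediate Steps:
s(r) = r^(3/2)
s(485) - 1*427592 = 485^(3/2) - 1*427592 = 485*√485 - 427592 = -427592 + 485*√485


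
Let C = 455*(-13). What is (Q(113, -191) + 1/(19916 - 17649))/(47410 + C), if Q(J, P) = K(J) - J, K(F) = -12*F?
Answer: -3330222/94069165 ≈ -0.035402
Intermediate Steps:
Q(J, P) = -13*J (Q(J, P) = -12*J - J = -13*J)
C = -5915
(Q(113, -191) + 1/(19916 - 17649))/(47410 + C) = (-13*113 + 1/(19916 - 17649))/(47410 - 5915) = (-1469 + 1/2267)/41495 = (-1469 + 1/2267)*(1/41495) = -3330222/2267*1/41495 = -3330222/94069165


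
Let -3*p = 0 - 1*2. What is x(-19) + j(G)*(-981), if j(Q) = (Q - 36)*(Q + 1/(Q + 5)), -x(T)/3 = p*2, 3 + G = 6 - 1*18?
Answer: -7554721/10 ≈ -7.5547e+5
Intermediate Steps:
p = ⅔ (p = -(0 - 1*2)/3 = -(0 - 2)/3 = -⅓*(-2) = ⅔ ≈ 0.66667)
G = -15 (G = -3 + (6 - 1*18) = -3 + (6 - 18) = -3 - 12 = -15)
x(T) = -4 (x(T) = -2*2 = -3*4/3 = -4)
j(Q) = (-36 + Q)*(Q + 1/(5 + Q))
x(-19) + j(G)*(-981) = -4 + ((-36 + (-15)³ - 179*(-15) - 31*(-15)²)/(5 - 15))*(-981) = -4 + ((-36 - 3375 + 2685 - 31*225)/(-10))*(-981) = -4 - (-36 - 3375 + 2685 - 6975)/10*(-981) = -4 - ⅒*(-7701)*(-981) = -4 + (7701/10)*(-981) = -4 - 7554681/10 = -7554721/10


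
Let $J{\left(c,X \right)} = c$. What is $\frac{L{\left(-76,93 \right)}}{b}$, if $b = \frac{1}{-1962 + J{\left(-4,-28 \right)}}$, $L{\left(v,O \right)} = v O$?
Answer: $13895688$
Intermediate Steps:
$L{\left(v,O \right)} = O v$
$b = - \frac{1}{1966}$ ($b = \frac{1}{-1962 - 4} = \frac{1}{-1966} = - \frac{1}{1966} \approx -0.00050865$)
$\frac{L{\left(-76,93 \right)}}{b} = \frac{93 \left(-76\right)}{- \frac{1}{1966}} = \left(-7068\right) \left(-1966\right) = 13895688$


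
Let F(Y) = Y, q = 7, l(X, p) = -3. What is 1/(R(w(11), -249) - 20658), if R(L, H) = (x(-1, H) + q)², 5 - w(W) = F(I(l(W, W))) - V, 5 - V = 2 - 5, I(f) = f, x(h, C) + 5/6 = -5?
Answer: -36/743639 ≈ -4.8411e-5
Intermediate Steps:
x(h, C) = -35/6 (x(h, C) = -⅚ - 5 = -35/6)
V = 8 (V = 5 - (2 - 5) = 5 - 1*(-3) = 5 + 3 = 8)
w(W) = 16 (w(W) = 5 - (-3 - 1*8) = 5 - (-3 - 8) = 5 - 1*(-11) = 5 + 11 = 16)
R(L, H) = 49/36 (R(L, H) = (-35/6 + 7)² = (7/6)² = 49/36)
1/(R(w(11), -249) - 20658) = 1/(49/36 - 20658) = 1/(-743639/36) = -36/743639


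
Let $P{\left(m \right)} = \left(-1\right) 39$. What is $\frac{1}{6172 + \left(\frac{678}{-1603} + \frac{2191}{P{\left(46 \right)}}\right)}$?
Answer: $\frac{62517}{382316309} \approx 0.00016352$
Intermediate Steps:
$P{\left(m \right)} = -39$
$\frac{1}{6172 + \left(\frac{678}{-1603} + \frac{2191}{P{\left(46 \right)}}\right)} = \frac{1}{6172 + \left(\frac{678}{-1603} + \frac{2191}{-39}\right)} = \frac{1}{6172 + \left(678 \left(- \frac{1}{1603}\right) + 2191 \left(- \frac{1}{39}\right)\right)} = \frac{1}{6172 - \frac{3538615}{62517}} = \frac{1}{\frac{382316309}{62517}} = \frac{62517}{382316309}$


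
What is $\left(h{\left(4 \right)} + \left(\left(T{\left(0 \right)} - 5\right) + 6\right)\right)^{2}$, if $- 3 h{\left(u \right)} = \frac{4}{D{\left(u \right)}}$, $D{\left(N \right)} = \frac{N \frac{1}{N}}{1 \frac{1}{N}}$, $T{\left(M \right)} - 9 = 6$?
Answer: $\frac{2209}{9} \approx 245.44$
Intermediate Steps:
$T{\left(M \right)} = 15$ ($T{\left(M \right)} = 9 + 6 = 15$)
$D{\left(N \right)} = N$ ($D{\left(N \right)} = 1 \frac{1}{\frac{1}{N}} = 1 N = N$)
$h{\left(u \right)} = - \frac{4}{3 u}$ ($h{\left(u \right)} = - \frac{4 \frac{1}{u}}{3} = - \frac{4}{3 u}$)
$\left(h{\left(4 \right)} + \left(\left(T{\left(0 \right)} - 5\right) + 6\right)\right)^{2} = \left(- \frac{4}{3 \cdot 4} + \left(\left(15 - 5\right) + 6\right)\right)^{2} = \left(\left(- \frac{4}{3}\right) \frac{1}{4} + \left(10 + 6\right)\right)^{2} = \left(- \frac{1}{3} + 16\right)^{2} = \left(\frac{47}{3}\right)^{2} = \frac{2209}{9}$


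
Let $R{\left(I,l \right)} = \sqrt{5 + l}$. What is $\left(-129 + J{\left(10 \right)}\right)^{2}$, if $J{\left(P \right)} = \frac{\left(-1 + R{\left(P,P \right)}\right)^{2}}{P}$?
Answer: $\frac{405784}{25} + \frac{1274 \sqrt{15}}{25} \approx 16429.0$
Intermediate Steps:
$J{\left(P \right)} = \frac{\left(-1 + \sqrt{5 + P}\right)^{2}}{P}$
$\left(-129 + J{\left(10 \right)}\right)^{2} = \left(-129 + \frac{\left(-1 + \sqrt{5 + 10}\right)^{2}}{10}\right)^{2} = \left(-129 + \frac{\left(-1 + \sqrt{15}\right)^{2}}{10}\right)^{2}$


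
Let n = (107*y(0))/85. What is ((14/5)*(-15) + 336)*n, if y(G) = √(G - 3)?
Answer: 31458*I*√3/85 ≈ 641.02*I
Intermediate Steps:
y(G) = √(-3 + G)
n = 107*I*√3/85 (n = (107*√(-3 + 0))/85 = (107*√(-3))*(1/85) = (107*(I*√3))*(1/85) = (107*I*√3)*(1/85) = 107*I*√3/85 ≈ 2.1803*I)
((14/5)*(-15) + 336)*n = ((14/5)*(-15) + 336)*(107*I*√3/85) = (-42 + 336)*(107*I*√3/85) = 294*(107*I*√3/85) = 31458*I*√3/85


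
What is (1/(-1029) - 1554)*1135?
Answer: -1814941045/1029 ≈ -1.7638e+6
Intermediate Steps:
(1/(-1029) - 1554)*1135 = (-1/1029 - 1554)*1135 = -1599067/1029*1135 = -1814941045/1029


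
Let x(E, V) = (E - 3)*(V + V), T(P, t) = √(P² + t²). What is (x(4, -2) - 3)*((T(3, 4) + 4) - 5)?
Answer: -28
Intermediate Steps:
x(E, V) = 2*V*(-3 + E) (x(E, V) = (-3 + E)*(2*V) = 2*V*(-3 + E))
(x(4, -2) - 3)*((T(3, 4) + 4) - 5) = (2*(-2)*(-3 + 4) - 3)*((√(3² + 4²) + 4) - 5) = (2*(-2)*1 - 3)*((√(9 + 16) + 4) - 5) = (-4 - 3)*((√25 + 4) - 5) = -7*((5 + 4) - 5) = -7*(9 - 5) = -7*4 = -28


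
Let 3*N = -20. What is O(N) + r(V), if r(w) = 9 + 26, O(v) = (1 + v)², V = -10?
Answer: 604/9 ≈ 67.111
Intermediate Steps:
N = -20/3 (N = (⅓)*(-20) = -20/3 ≈ -6.6667)
r(w) = 35
O(N) + r(V) = (1 - 20/3)² + 35 = (-17/3)² + 35 = 289/9 + 35 = 604/9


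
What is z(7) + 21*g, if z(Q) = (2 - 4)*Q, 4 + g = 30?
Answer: 532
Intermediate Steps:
g = 26 (g = -4 + 30 = 26)
z(Q) = -2*Q
z(7) + 21*g = -2*7 + 21*26 = -14 + 546 = 532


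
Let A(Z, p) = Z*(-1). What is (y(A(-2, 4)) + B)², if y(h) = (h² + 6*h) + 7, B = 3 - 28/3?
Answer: 2500/9 ≈ 277.78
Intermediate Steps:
A(Z, p) = -Z
B = -19/3 (B = 3 - 28/3 = -19/3 ≈ -6.3333)
y(h) = 7 + h² + 6*h
(y(A(-2, 4)) + B)² = ((7 + (-1*(-2))² + 6*(-1*(-2))) - 19/3)² = ((7 + 2² + 6*2) - 19/3)² = ((7 + 4 + 12) - 19/3)² = (23 - 19/3)² = (50/3)² = 2500/9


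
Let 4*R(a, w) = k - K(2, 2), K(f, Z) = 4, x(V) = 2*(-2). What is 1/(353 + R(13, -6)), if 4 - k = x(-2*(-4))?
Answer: 1/354 ≈ 0.0028249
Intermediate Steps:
x(V) = -4
k = 8 (k = 4 - 1*(-4) = 4 + 4 = 8)
R(a, w) = 1 (R(a, w) = (8 - 1*4)/4 = (8 - 4)/4 = (1/4)*4 = 1)
1/(353 + R(13, -6)) = 1/(353 + 1) = 1/354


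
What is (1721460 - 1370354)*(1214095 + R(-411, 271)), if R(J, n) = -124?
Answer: 426232501926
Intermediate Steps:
(1721460 - 1370354)*(1214095 + R(-411, 271)) = (1721460 - 1370354)*(1214095 - 124) = 351106*1213971 = 426232501926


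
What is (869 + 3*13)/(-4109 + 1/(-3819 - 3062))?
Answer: -3123974/14137015 ≈ -0.22098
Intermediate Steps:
(869 + 3*13)/(-4109 + 1/(-3819 - 3062)) = (869 + 39)/(-4109 + 1/(-6881)) = 908/(-4109 - 1/6881) = 908/(-28274030/6881) = 908*(-6881/28274030) = -3123974/14137015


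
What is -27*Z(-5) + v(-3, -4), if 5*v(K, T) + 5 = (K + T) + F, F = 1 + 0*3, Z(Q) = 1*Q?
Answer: 664/5 ≈ 132.80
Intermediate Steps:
Z(Q) = Q
F = 1 (F = 1 + 0 = 1)
v(K, T) = -⅘ + K/5 + T/5 (v(K, T) = -1 + ((K + T) + 1)/5 = -1 + (1 + K + T)/5 = -1 + (⅕ + K/5 + T/5) = -⅘ + K/5 + T/5)
-27*Z(-5) + v(-3, -4) = -27*(-5) + (-⅘ + (⅕)*(-3) + (⅕)*(-4)) = 135 + (-⅘ - ⅗ - ⅘) = 135 - 11/5 = 664/5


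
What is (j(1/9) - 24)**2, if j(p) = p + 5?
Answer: 28900/81 ≈ 356.79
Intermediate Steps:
j(p) = 5 + p
(j(1/9) - 24)**2 = ((5 + 1/9) - 24)**2 = (46/9 - 24)**2 = (-170/9)**2 = 28900/81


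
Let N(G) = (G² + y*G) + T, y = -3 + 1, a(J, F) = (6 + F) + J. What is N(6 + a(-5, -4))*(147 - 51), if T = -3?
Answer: 0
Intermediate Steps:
a(J, F) = 6 + F + J
y = -2
N(G) = -3 + G² - 2*G (N(G) = (G² - 2*G) - 3 = -3 + G² - 2*G)
N(6 + a(-5, -4))*(147 - 51) = (-3 + (6 + (6 - 4 - 5))² - 2*(6 + (6 - 4 - 5)))*(147 - 51) = (-3 + (6 - 3)² - 2*(6 - 3))*96 = (-3 + 3² - 2*3)*96 = (-3 + 9 - 6)*96 = 0*96 = 0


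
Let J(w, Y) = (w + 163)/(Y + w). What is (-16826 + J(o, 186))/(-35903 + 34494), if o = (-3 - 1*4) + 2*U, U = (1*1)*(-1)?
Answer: 2978048/249393 ≈ 11.941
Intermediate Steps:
U = -1 (U = 1*(-1) = -1)
o = -9 (o = (-3 - 1*4) + 2*(-1) = (-3 - 4) - 2 = -7 - 2 = -9)
J(w, Y) = (163 + w)/(Y + w)
(-16826 + J(o, 186))/(-35903 + 34494) = (-16826 + (163 - 9)/(186 - 9))/(-35903 + 34494) = (-16826 + 154/177)/(-1409) = (-16826 + (1/177)*154)*(-1/1409) = (-16826 + 154/177)*(-1/1409) = -2978048/177*(-1/1409) = 2978048/249393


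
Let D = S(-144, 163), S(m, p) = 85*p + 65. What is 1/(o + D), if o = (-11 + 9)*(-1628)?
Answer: 1/17176 ≈ 5.8221e-5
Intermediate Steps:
S(m, p) = 65 + 85*p
D = 13920 (D = 65 + 85*163 = 65 + 13855 = 13920)
o = 3256 (o = -2*(-1628) = 3256)
1/(o + D) = 1/(3256 + 13920) = 1/17176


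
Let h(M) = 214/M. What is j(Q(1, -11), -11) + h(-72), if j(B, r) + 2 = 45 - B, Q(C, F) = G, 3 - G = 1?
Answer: 1369/36 ≈ 38.028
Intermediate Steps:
G = 2 (G = 3 - 1*1 = 3 - 1 = 2)
Q(C, F) = 2
j(B, r) = 43 - B (j(B, r) = -2 + (45 - B) = 43 - B)
j(Q(1, -11), -11) + h(-72) = (43 - 1*2) + 214/(-72) = (43 - 2) + 214*(-1/72) = 41 - 107/36 = 1369/36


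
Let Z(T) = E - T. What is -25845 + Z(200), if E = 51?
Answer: -25994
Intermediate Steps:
Z(T) = 51 - T
-25845 + Z(200) = -25845 + (51 - 1*200) = -25845 + (51 - 200) = -25845 - 149 = -25994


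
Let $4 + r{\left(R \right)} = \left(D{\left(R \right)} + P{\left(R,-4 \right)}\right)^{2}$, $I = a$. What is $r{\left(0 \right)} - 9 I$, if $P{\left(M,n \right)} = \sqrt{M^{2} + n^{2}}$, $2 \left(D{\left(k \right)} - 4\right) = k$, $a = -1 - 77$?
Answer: $762$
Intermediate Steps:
$a = -78$ ($a = -1 - 77 = -78$)
$D{\left(k \right)} = 4 + \frac{k}{2}$
$I = -78$
$r{\left(R \right)} = -4 + \left(4 + \sqrt{16 + R^{2}} + \frac{R}{2}\right)^{2}$ ($r{\left(R \right)} = -4 + \left(\left(4 + \frac{R}{2}\right) + \sqrt{R^{2} + \left(-4\right)^{2}}\right)^{2} = -4 + \left(\left(4 + \frac{R}{2}\right) + \sqrt{R^{2} + 16}\right)^{2} = -4 + \left(\left(4 + \frac{R}{2}\right) + \sqrt{16 + R^{2}}\right)^{2} = -4 + \left(4 + \sqrt{16 + R^{2}} + \frac{R}{2}\right)^{2}$)
$r{\left(0 \right)} - 9 I = \left(-4 + \frac{\left(8 + 0 + 2 \sqrt{16 + 0^{2}}\right)^{2}}{4}\right) - -702 = \left(-4 + \frac{\left(8 + 0 + 2 \sqrt{16 + 0}\right)^{2}}{4}\right) + 702 = \left(-4 + \frac{\left(8 + 0 + 2 \sqrt{16}\right)^{2}}{4}\right) + 702 = \left(-4 + \frac{\left(8 + 0 + 2 \cdot 4\right)^{2}}{4}\right) + 702 = \left(-4 + \frac{\left(8 + 0 + 8\right)^{2}}{4}\right) + 702 = \left(-4 + \frac{16^{2}}{4}\right) + 702 = \left(-4 + \frac{1}{4} \cdot 256\right) + 702 = \left(-4 + 64\right) + 702 = 60 + 702 = 762$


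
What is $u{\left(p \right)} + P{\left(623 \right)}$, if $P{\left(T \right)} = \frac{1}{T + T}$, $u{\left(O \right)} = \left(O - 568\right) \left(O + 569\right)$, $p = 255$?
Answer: $- \frac{321358351}{1246} \approx -2.5791 \cdot 10^{5}$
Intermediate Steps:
$u{\left(O \right)} = \left(-568 + O\right) \left(569 + O\right)$
$P{\left(T \right)} = \frac{1}{2 T}$
$u{\left(p \right)} + P{\left(623 \right)} = \left(-323192 + 255 + 255^{2}\right) + \frac{1}{2 \cdot 623} = \left(-323192 + 255 + 65025\right) + \frac{1}{2} \cdot \frac{1}{623} = -257912 + \frac{1}{1246} = - \frac{321358351}{1246}$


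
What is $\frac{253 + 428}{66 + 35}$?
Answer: $\frac{681}{101} \approx 6.7426$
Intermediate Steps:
$\frac{253 + 428}{66 + 35} = \frac{681}{101}$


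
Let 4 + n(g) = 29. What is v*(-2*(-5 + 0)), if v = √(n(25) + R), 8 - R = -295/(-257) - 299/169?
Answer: 30*√41699021/3341 ≈ 57.984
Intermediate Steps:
n(g) = 25 (n(g) = -4 + 29 = 25)
R = 28804/3341 (R = 8 - (-295/(-257) - 299/169) = 8 - (-295*(-1/257) - 299*1/169) = 8 - (295/257 - 23/13) = 8 - 1*(-2076/3341) = 8 + 2076/3341 = 28804/3341 ≈ 8.6214)
v = 3*√41699021/3341 (v = √(25 + 28804/3341) = √(112329/3341) = 3*√41699021/3341 ≈ 5.7984)
v*(-2*(-5 + 0)) = (3*√41699021/3341)*(-2*(-5 + 0)) = (3*√41699021/3341)*(-2*(-5)) = (3*√41699021/3341)*10 = 30*√41699021/3341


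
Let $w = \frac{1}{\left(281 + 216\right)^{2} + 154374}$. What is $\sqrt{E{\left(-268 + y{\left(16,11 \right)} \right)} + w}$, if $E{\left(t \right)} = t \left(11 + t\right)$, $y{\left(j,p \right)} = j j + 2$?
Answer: $\frac{3 i \sqrt{179009191723}}{401383} \approx 3.1623 i$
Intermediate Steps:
$y{\left(j,p \right)} = 2 + j^{2}$ ($y{\left(j,p \right)} = j^{2} + 2 = 2 + j^{2}$)
$w = \frac{1}{401383}$ ($w = \frac{1}{497^{2} + 154374} = \frac{1}{247009 + 154374} = \frac{1}{401383} \approx 2.4914 \cdot 10^{-6}$)
$\sqrt{E{\left(-268 + y{\left(16,11 \right)} \right)} + w} = \sqrt{\left(-268 + \left(2 + 16^{2}\right)\right) \left(11 - \left(266 - 256\right)\right) + \frac{1}{401383}} = \sqrt{\left(-268 + \left(2 + 256\right)\right) \left(11 + \left(-268 + \left(2 + 256\right)\right)\right) + \frac{1}{401383}} = \sqrt{\left(-268 + 258\right) \left(11 + \left(-268 + 258\right)\right) + \frac{1}{401383}} = \sqrt{- 10 \left(11 - 10\right) + \frac{1}{401383}} = \sqrt{\left(-10\right) 1 + \frac{1}{401383}} = \sqrt{-10 + \frac{1}{401383}} = \sqrt{- \frac{4013829}{401383}} = \frac{3 i \sqrt{179009191723}}{401383}$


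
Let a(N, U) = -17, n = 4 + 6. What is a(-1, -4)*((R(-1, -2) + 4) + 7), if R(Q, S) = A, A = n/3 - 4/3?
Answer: -221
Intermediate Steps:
n = 10
A = 2 (A = 10/3 - 4/3 = 2)
R(Q, S) = 2
a(-1, -4)*((R(-1, -2) + 4) + 7) = -17*((2 + 4) + 7) = -17*(6 + 7) = -17*13 = -221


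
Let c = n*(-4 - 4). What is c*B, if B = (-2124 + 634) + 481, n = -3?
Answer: -24216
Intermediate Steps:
c = 24 (c = -3*(-4 - 4) = -3*(-8) = 24)
B = -1009 (B = -1490 + 481 = -1009)
c*B = 24*(-1009) = -24216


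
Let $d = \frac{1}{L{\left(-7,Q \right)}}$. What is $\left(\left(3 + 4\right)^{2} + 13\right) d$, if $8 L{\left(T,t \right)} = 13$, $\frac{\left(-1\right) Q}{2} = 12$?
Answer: $\frac{496}{13} \approx 38.154$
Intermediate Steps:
$Q = -24$ ($Q = \left(-2\right) 12 = -24$)
$L{\left(T,t \right)} = \frac{13}{8}$ ($L{\left(T,t \right)} = \frac{1}{8} \cdot 13 = \frac{13}{8}$)
$d = \frac{8}{13}$ ($d = \frac{1}{\frac{13}{8}} = \frac{8}{13} \approx 0.61539$)
$\left(\left(3 + 4\right)^{2} + 13\right) d = \left(\left(3 + 4\right)^{2} + 13\right) \frac{8}{13} = \left(7^{2} + 13\right) \frac{8}{13} = \left(49 + 13\right) \frac{8}{13} = 62 \cdot \frac{8}{13} = \frac{496}{13}$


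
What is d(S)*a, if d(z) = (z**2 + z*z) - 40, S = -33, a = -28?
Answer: -59864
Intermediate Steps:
d(z) = -40 + 2*z**2 (d(z) = (z**2 + z**2) - 40 = 2*z**2 - 40 = -40 + 2*z**2)
d(S)*a = (-40 + 2*(-33)**2)*(-28) = (-40 + 2*1089)*(-28) = (-40 + 2178)*(-28) = 2138*(-28) = -59864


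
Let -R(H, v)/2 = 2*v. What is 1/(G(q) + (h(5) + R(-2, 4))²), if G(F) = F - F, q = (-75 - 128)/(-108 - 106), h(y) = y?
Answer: 1/121 ≈ 0.0082645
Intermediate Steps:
R(H, v) = -4*v
q = 203/214 (q = -203/(-214) = -203*(-1/214) = 203/214 ≈ 0.94860)
G(F) = 0
1/(G(q) + (h(5) + R(-2, 4))²) = 1/(0 + (5 - 4*4)²) = 1/(0 + (5 - 16)²) = 1/(0 + (-11)²) = 1/(0 + 121) = 1/121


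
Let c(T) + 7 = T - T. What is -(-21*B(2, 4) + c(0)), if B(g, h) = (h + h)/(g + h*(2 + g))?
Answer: 49/3 ≈ 16.333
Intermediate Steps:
c(T) = -7 (c(T) = -7 + (T - T) = -7 + 0 = -7)
B(g, h) = 2*h/(g + h*(2 + g)) (B(g, h) = (2*h)/(g + h*(2 + g)) = 2*h/(g + h*(2 + g)))
-(-21*B(2, 4) + c(0)) = -(-42*4/(2 + 2*4 + 2*4) - 7) = -(-42*4/(2 + 8 + 8) - 7) = -(-42*4/18 - 7) = -(-21*4/9 - 7) = -(-28/3 - 7) = -1*(-49/3) = 49/3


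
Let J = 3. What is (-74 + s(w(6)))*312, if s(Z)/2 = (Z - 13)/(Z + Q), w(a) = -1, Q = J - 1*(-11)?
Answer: -23760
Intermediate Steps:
Q = 14 (Q = 3 - 1*(-11) = 3 + 11 = 14)
s(Z) = 2*(-13 + Z)/(14 + Z) (s(Z) = 2*((Z - 13)/(Z + 14)) = 2*((-13 + Z)/(14 + Z)) = 2*(-13 + Z)/(14 + Z))
(-74 + s(w(6)))*312 = (-74 + 2*(-13 - 1)/(14 - 1))*312 = (-74 + 2*(-14)/13)*312 = (-74 + 2*(1/13)*(-14))*312 = (-74 - 28/13)*312 = -990/13*312 = -23760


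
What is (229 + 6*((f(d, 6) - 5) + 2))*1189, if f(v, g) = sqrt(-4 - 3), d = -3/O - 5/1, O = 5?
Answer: 250879 + 7134*I*sqrt(7) ≈ 2.5088e+5 + 18875.0*I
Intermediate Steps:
d = -28/5 (d = -3/5 - 5/1 = -3*1/5 - 5*1 = -3/5 - 5 = -28/5 ≈ -5.6000)
f(v, g) = I*sqrt(7) (f(v, g) = sqrt(-7) = I*sqrt(7))
(229 + 6*((f(d, 6) - 5) + 2))*1189 = (229 + 6*((I*sqrt(7) - 5) + 2))*1189 = (229 + 6*((-5 + I*sqrt(7)) + 2))*1189 = (229 + 6*(-3 + I*sqrt(7)))*1189 = (229 + (-18 + 6*I*sqrt(7)))*1189 = (211 + 6*I*sqrt(7))*1189 = 250879 + 7134*I*sqrt(7)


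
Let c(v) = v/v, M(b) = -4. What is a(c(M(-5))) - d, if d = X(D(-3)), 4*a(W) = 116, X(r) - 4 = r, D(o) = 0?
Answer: 25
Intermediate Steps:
c(v) = 1
X(r) = 4 + r
a(W) = 29 (a(W) = (¼)*116 = 29)
d = 4 (d = 4 + 0 = 4)
a(c(M(-5))) - d = 29 - 1*4 = 29 - 4 = 25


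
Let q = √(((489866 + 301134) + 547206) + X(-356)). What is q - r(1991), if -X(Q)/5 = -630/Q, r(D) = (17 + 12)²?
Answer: -841 + √42399438554/178 ≈ 315.80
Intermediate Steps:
r(D) = 841 (r(D) = 29² = 841)
X(Q) = 3150/Q (X(Q) = -(-3150)/Q = 3150/Q)
q = √42399438554/178 (q = √(((489866 + 301134) + 547206) + 3150/(-356)) = √((791000 + 547206) + 3150*(-1/356)) = √(1338206 - 1575/178) = √(238199093/178) = √42399438554/178 ≈ 1156.8)
q - r(1991) = √42399438554/178 - 1*841 = √42399438554/178 - 841 = -841 + √42399438554/178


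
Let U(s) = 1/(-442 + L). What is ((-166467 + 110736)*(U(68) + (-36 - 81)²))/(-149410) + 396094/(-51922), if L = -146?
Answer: 3876115072060187/760251269960 ≈ 5098.5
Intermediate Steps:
U(s) = -1/588 (U(s) = 1/(-442 - 146) = 1/(-588) = -1/588)
((-166467 + 110736)*(U(68) + (-36 - 81)²))/(-149410) + 396094/(-51922) = ((-166467 + 110736)*(-1/588 + (-36 - 81)²))/(-149410) + 396094/(-51922) = -55731*(-1/588 + (-117)²)*(-1/149410) + 396094*(-1/51922) = -55731*(-1/588 + 13689)*(-1/149410) - 198047/25961 = -55731*8049131/588*(-1/149410) - 198047/25961 = -149528706587/196*(-1/149410) - 198047/25961 = 149528706587/29284360 - 198047/25961 = 3876115072060187/760251269960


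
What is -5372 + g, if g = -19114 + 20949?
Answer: -3537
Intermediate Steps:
g = 1835
-5372 + g = -5372 + 1835 = -3537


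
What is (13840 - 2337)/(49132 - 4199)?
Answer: 11503/44933 ≈ 0.25600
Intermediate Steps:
(13840 - 2337)/(49132 - 4199) = 11503/44933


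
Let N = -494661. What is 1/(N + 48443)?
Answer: -1/446218 ≈ -2.2411e-6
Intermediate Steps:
1/(N + 48443) = 1/(-494661 + 48443) = 1/(-446218) = -1/446218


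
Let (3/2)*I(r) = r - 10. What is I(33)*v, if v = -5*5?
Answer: -1150/3 ≈ -383.33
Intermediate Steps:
I(r) = -20/3 + 2*r/3 (I(r) = 2*(r - 10)/3 = 2*(-10 + r)/3 = -20/3 + 2*r/3)
v = -25
I(33)*v = (-20/3 + (2/3)*33)*(-25) = (-20/3 + 22)*(-25) = (46/3)*(-25) = -1150/3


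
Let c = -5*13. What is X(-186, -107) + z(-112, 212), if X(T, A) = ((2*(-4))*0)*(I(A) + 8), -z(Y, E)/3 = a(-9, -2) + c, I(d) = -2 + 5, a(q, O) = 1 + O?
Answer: 198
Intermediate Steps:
c = -65
I(d) = 3
z(Y, E) = 198 (z(Y, E) = -3*((1 - 2) - 65) = -3*(-1 - 65) = -3*(-66) = 198)
X(T, A) = 0 (X(T, A) = ((2*(-4))*0)*(3 + 8) = -8*0*11 = 0*11 = 0)
X(-186, -107) + z(-112, 212) = 0 + 198 = 198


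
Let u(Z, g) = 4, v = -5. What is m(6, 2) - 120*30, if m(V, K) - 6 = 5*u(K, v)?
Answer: -3574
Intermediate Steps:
m(V, K) = 26 (m(V, K) = 6 + 5*4 = 6 + 20 = 26)
m(6, 2) - 120*30 = 26 - 120*30 = 26 - 3600 = -3574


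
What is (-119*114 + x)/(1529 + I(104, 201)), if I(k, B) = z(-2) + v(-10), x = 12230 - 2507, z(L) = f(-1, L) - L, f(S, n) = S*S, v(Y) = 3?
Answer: -3843/1535 ≈ -2.5036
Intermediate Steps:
f(S, n) = S²
z(L) = 1 - L (z(L) = (-1)² - L = 1 - L)
x = 9723
I(k, B) = 6 (I(k, B) = (1 - 1*(-2)) + 3 = (1 + 2) + 3 = 3 + 3 = 6)
(-119*114 + x)/(1529 + I(104, 201)) = (-119*114 + 9723)/(1529 + 6) = (-13566 + 9723)/1535 = -3843*1/1535 = -3843/1535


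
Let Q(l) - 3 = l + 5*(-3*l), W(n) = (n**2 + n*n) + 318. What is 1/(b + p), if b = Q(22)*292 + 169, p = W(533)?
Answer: 1/479605 ≈ 2.0850e-6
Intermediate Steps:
W(n) = 318 + 2*n**2 (W(n) = (n**2 + n**2) + 318 = 2*n**2 + 318 = 318 + 2*n**2)
Q(l) = 3 - 14*l (Q(l) = 3 + (l + 5*(-3*l)) = 3 + (l - 15*l) = 3 - 14*l)
p = 568496 (p = 318 + 2*533**2 = 318 + 2*284089 = 318 + 568178 = 568496)
b = -88891 (b = (3 - 14*22)*292 + 169 = (3 - 308)*292 + 169 = -305*292 + 169 = -89060 + 169 = -88891)
1/(b + p) = 1/(-88891 + 568496) = 1/479605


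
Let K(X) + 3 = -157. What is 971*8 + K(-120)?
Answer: 7608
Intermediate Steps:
K(X) = -160 (K(X) = -3 - 157 = -160)
971*8 + K(-120) = 971*8 - 160 = 7768 - 160 = 7608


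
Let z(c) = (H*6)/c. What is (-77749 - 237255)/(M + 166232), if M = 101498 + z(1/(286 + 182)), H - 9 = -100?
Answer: -157502/6101 ≈ -25.816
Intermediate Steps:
H = -91 (H = 9 - 100 = -91)
z(c) = -546/c (z(c) = (-91*6)/c = -546/c)
M = -154030 (M = 101498 - 546/(1/(286 + 182)) = 101498 - 546/(1/468) = 101498 - 546/1/468 = 101498 - 546*468 = 101498 - 255528 = -154030)
(-77749 - 237255)/(M + 166232) = (-77749 - 237255)/(-154030 + 166232) = -315004/12202 = -315004*1/12202 = -157502/6101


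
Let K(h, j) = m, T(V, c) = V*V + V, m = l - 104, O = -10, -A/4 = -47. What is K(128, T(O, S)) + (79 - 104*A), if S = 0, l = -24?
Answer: -19601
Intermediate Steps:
A = 188 (A = -4*(-47) = 188)
m = -128 (m = -24 - 104 = -128)
T(V, c) = V + V² (T(V, c) = V² + V = V + V²)
K(h, j) = -128
K(128, T(O, S)) + (79 - 104*A) = -128 + (79 - 104*188) = -128 + (79 - 19552) = -128 - 19473 = -19601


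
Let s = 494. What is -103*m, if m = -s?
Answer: 50882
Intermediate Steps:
m = -494 (m = -1*494 = -494)
-103*m = -103*(-494) = 50882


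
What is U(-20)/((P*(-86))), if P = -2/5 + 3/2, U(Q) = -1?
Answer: 5/473 ≈ 0.010571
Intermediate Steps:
P = 11/10 (P = -2*⅕ + 3*(½) = -⅖ + 3/2 = 11/10 ≈ 1.1000)
U(-20)/((P*(-86))) = -1/((11/10)*(-86)) = -1/(-473/5) = -1*(-5/473) = 5/473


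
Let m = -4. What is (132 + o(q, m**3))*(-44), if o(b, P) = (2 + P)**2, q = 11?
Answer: -174944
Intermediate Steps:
(132 + o(q, m**3))*(-44) = (132 + (2 + (-4)**3)**2)*(-44) = (132 + (2 - 64)**2)*(-44) = (132 + (-62)**2)*(-44) = (132 + 3844)*(-44) = 3976*(-44) = -174944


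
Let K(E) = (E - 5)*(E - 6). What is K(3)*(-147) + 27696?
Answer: 26814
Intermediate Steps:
K(E) = (-6 + E)*(-5 + E) (K(E) = (-5 + E)*(-6 + E) = (-6 + E)*(-5 + E))
K(3)*(-147) + 27696 = (30 + 3² - 11*3)*(-147) + 27696 = (30 + 9 - 33)*(-147) + 27696 = 6*(-147) + 27696 = -882 + 27696 = 26814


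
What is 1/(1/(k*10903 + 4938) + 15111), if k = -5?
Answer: 49577/749158046 ≈ 6.6177e-5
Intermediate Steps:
1/(1/(k*10903 + 4938) + 15111) = 1/(1/(-5*10903 + 4938) + 15111) = 1/(1/(-54515 + 4938) + 15111) = 1/(1/(-49577) + 15111) = 1/(-1/49577 + 15111) = 1/(749158046/49577) = 49577/749158046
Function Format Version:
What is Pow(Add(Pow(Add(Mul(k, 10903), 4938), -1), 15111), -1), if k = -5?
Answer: Rational(49577, 749158046) ≈ 6.6177e-5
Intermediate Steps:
Pow(Add(Pow(Add(Mul(k, 10903), 4938), -1), 15111), -1) = Pow(Add(Pow(Add(Mul(-5, 10903), 4938), -1), 15111), -1) = Pow(Add(Pow(Add(-54515, 4938), -1), 15111), -1) = Pow(Add(Pow(-49577, -1), 15111), -1) = Pow(Add(Rational(-1, 49577), 15111), -1) = Pow(Rational(749158046, 49577), -1) = Rational(49577, 749158046)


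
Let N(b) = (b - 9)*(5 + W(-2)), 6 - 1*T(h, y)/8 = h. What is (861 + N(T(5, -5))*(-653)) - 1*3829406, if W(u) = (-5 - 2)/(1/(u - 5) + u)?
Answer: -57347203/15 ≈ -3.8231e+6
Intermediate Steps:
T(h, y) = 48 - 8*h
W(u) = -7/(u + 1/(-5 + u)) (W(u) = -7/(1/(-5 + u) + u) = -7/(u + 1/(-5 + u)))
N(b) = -372/5 + 124*b/15 (N(b) = (b - 9)*(5 + 7*(5 - 1*(-2))/(1 + (-2)² - 5*(-2))) = (-9 + b)*(5 + 7*(5 + 2)/(1 + 4 + 10)) = (-9 + b)*(5 + 7*7/15) = (-9 + b)*(5 + 7*(1/15)*7) = (-9 + b)*(5 + 49/15) = (-9 + b)*(124/15) = -372/5 + 124*b/15)
(861 + N(T(5, -5))*(-653)) - 1*3829406 = (861 + (-372/5 + 124*(48 - 8*5)/15)*(-653)) - 1*3829406 = (861 + (-372/5 + 124*(48 - 40)/15)*(-653)) - 3829406 = (861 + (-372/5 + (124/15)*8)*(-653)) - 3829406 = (861 + (-372/5 + 992/15)*(-653)) - 3829406 = (861 - 124/15*(-653)) - 3829406 = (861 + 80972/15) - 3829406 = 93887/15 - 3829406 = -57347203/15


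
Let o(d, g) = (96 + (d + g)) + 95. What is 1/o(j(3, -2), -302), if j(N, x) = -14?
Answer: -1/125 ≈ -0.0080000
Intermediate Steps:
o(d, g) = 191 + d + g (o(d, g) = (96 + d + g) + 95 = 191 + d + g)
1/o(j(3, -2), -302) = 1/(191 - 14 - 302) = 1/(-125) = -1/125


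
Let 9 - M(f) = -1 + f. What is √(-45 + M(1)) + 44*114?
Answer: 5016 + 6*I ≈ 5016.0 + 6.0*I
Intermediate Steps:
M(f) = 10 - f (M(f) = 9 - (-1 + f) = 9 + (1 - f) = 10 - f)
√(-45 + M(1)) + 44*114 = √(-45 + (10 - 1*1)) + 44*114 = √(-45 + (10 - 1)) + 5016 = √(-45 + 9) + 5016 = √(-36) + 5016 = 6*I + 5016 = 5016 + 6*I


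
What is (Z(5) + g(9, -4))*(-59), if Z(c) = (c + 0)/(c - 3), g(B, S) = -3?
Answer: 59/2 ≈ 29.500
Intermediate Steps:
Z(c) = c/(-3 + c)
(Z(5) + g(9, -4))*(-59) = (5/(-3 + 5) - 3)*(-59) = (5/2 - 3)*(-59) = -½*(-59) = 59/2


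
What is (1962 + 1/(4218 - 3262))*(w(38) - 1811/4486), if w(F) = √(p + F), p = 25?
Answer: -3396843803/4288616 + 5627019*√7/956 ≈ 14781.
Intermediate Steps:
w(F) = √(25 + F)
(1962 + 1/(4218 - 3262))*(w(38) - 1811/4486) = (1962 + 1/(4218 - 3262))*(√(25 + 38) - 1811/4486) = (1962 + 1/956)*(√63 - 1811*1/4486) = (1962 + 1/956)*(3*√7 - 1811/4486) = 1875673*(-1811/4486 + 3*√7)/956 = -3396843803/4288616 + 5627019*√7/956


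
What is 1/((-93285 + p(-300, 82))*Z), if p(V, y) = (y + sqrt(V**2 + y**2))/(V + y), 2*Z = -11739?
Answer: 170511316/93361512781558665 - 218*sqrt(24181)/1213699666160262645 ≈ 1.8263e-9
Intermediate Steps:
Z = -11739/2 (Z = (1/2)*(-11739) = -11739/2 ≈ -5869.5)
p(V, y) = (y + sqrt(V**2 + y**2))/(V + y)
1/((-93285 + p(-300, 82))*Z) = 1/((-93285 + (82 + sqrt((-300)**2 + 82**2))/(-300 + 82))*(-11739/2)) = -2/11739/(-93285 + (82 + sqrt(90000 + 6724))/(-218)) = -2/11739/(-93285 - (82 + sqrt(96724))/218) = -2/11739/(-93285 - (82 + 2*sqrt(24181))/218) = -2/11739/(-93285 + (-41/109 - sqrt(24181)/109)) = -2/11739/(-10168106/109 - sqrt(24181)/109) = -2/(11739*(-10168106/109 - sqrt(24181)/109))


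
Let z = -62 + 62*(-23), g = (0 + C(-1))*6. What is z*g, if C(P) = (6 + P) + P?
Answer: -35712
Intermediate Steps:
C(P) = 6 + 2*P
g = 24 (g = (0 + (6 + 2*(-1)))*6 = (0 + (6 - 2))*6 = (0 + 4)*6 = 4*6 = 24)
z = -1488 (z = -62 - 1426 = -1488)
z*g = -1488*24 = -35712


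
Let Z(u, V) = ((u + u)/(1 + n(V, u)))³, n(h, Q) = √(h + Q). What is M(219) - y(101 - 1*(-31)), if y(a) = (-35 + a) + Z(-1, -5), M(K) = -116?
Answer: (-639*√6 + 3629*I)/(-17*I + 3*√6) ≈ -213.4 + 0.17139*I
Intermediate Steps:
n(h, Q) = √(Q + h)
Z(u, V) = 8*u³/(1 + √(V + u))³ (Z(u, V) = ((u + u)/(1 + √(u + V)))³ = ((2*u)/(1 + √(V + u)))³ = (2*u/(1 + √(V + u)))³ = 8*u³/(1 + √(V + u))³)
y(a) = -35 + a - 8/(1 + I*√6)³ (y(a) = (-35 + a) + 8*(-1)³/(1 + √(-5 - 1))³ = (-35 + a) + 8*(-1)/(1 + √(-6))³ = (-35 + a) + 8*(-1)/(1 + I*√6)³ = (-35 + a) - 8/(1 + I*√6)³ = -35 + a - 8/(1 + I*√6)³)
M(219) - y(101 - 1*(-31)) = -116 - (-35 + (101 - 1*(-31)) - 8/(1 + I*√6)³) = -116 - (-35 + (101 + 31) - 8/(1 + I*√6)³) = -116 - (-35 + 132 - 8/(1 + I*√6)³) = -116 - (97 - 8/(1 + I*√6)³) = -116 + (-97 + 8/(1 + I*√6)³) = -213 + 8/(1 + I*√6)³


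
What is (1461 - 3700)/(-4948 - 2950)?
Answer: 2239/7898 ≈ 0.28349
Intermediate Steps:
(1461 - 3700)/(-4948 - 2950) = -2239/(-7898) = -2239*(-1/7898) = 2239/7898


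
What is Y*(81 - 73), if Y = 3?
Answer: 24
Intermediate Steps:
Y*(81 - 73) = 3*(81 - 73) = 3*8 = 24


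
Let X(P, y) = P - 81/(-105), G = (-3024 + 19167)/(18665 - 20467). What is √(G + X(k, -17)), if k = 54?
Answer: √182236287030/63070 ≈ 6.7685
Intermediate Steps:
G = -16143/1802 (G = 16143/(-1802) = 16143*(-1/1802) = -16143/1802 ≈ -8.9584)
X(P, y) = 27/35 + P (X(P, y) = P - 81*(-1)/105 = P - 1*(-27/35) = P + 27/35 = 27/35 + P)
√(G + X(k, -17)) = √(-16143/1802 + (27/35 + 54)) = √(-16143/1802 + 1917/35) = √(2889429/63070) = √182236287030/63070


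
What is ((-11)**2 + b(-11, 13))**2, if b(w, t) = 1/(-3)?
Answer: 131044/9 ≈ 14560.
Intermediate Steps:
b(w, t) = -1/3
((-11)**2 + b(-11, 13))**2 = ((-11)**2 - 1/3)**2 = (121 - 1/3)**2 = (362/3)**2 = 131044/9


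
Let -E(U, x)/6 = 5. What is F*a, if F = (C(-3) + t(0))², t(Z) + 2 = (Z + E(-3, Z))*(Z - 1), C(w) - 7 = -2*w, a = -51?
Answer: -85731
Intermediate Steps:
C(w) = 7 - 2*w
E(U, x) = -30 (E(U, x) = -6*5 = -30)
t(Z) = -2 + (-1 + Z)*(-30 + Z) (t(Z) = -2 + (Z - 30)*(Z - 1) = -2 + (-30 + Z)*(-1 + Z) = -2 + (-1 + Z)*(-30 + Z))
F = 1681 (F = ((7 - 2*(-3)) + (28 + 0² - 31*0))² = ((7 + 6) + (28 + 0 + 0))² = (13 + 28)² = 41² = 1681)
F*a = 1681*(-51) = -85731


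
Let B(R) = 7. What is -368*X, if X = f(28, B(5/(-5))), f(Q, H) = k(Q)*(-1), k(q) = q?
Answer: 10304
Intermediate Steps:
f(Q, H) = -Q (f(Q, H) = Q*(-1) = -Q)
X = -28 (X = -1*28 = -28)
-368*X = -368*(-28) = 10304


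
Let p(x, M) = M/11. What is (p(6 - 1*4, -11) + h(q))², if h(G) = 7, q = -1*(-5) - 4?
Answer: 36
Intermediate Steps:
p(x, M) = M/11 (p(x, M) = M*(1/11) = M/11)
q = 1 (q = 5 - 4 = 1)
(p(6 - 1*4, -11) + h(q))² = ((1/11)*(-11) + 7)² = (-1 + 7)² = 6² = 36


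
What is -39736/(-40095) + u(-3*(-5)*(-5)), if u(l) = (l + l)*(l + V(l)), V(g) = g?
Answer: 902177236/40095 ≈ 22501.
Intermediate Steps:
u(l) = 4*l² (u(l) = (l + l)*(l + l) = (2*l)*(2*l) = 4*l²)
-39736/(-40095) + u(-3*(-5)*(-5)) = -39736/(-40095) + 4*(-3*(-5)*(-5))² = -39736*(-1/40095) + 4*(15*(-5))² = 39736/40095 + 4*(-75)² = 39736/40095 + 4*5625 = 39736/40095 + 22500 = 902177236/40095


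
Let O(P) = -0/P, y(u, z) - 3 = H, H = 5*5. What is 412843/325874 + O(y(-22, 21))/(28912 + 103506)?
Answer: 412843/325874 ≈ 1.2669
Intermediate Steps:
H = 25
y(u, z) = 28 (y(u, z) = 3 + 25 = 28)
O(P) = 0 (O(P) = -27*0 = 0)
412843/325874 + O(y(-22, 21))/(28912 + 103506) = 412843/325874 + 0/(28912 + 103506) = 412843*(1/325874) + 0/132418 = 412843/325874 + 0*(1/132418) = 412843/325874 + 0 = 412843/325874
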